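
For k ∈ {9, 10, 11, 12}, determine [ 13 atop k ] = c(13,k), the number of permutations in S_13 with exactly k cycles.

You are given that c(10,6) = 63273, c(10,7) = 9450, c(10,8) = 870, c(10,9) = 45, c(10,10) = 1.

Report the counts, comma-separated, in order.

749463, 55770, 2717, 78

@11  (11,7):9450·10+63273→157773, (11,8):870·10+9450→18150, (11,9):45·10+870→1320, (11,10):1·10+45→55, (11,11):0·10+1→1
@12  (12,8):18150·11+157773→357423, (12,9):1320·11+18150→32670, (12,10):55·11+1320→1925, (12,11):1·11+55→66, (12,12):0·11+1→1
@13  (13,9):32670·12+357423→749463, (13,10):1925·12+32670→55770, (13,11):66·12+1925→2717, (13,12):1·12+66→78
Read c(13,9) = 749463, c(13,10) = 55770, c(13,11) = 2717, c(13,12) = 78.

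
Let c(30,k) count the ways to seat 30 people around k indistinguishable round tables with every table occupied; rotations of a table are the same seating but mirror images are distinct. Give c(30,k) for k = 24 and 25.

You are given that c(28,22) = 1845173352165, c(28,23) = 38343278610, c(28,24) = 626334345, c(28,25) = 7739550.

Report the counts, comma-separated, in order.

4539323721075, 80328850875

row 29: T[29][23]=28·38343278610+1845173352165=2918785153245  T[29][24]=28·626334345+38343278610=55880640270  T[29][25]=28·7739550+626334345=843041745
row 30: T[30][24]=29·55880640270+2918785153245=4539323721075  T[30][25]=29·843041745+55880640270=80328850875
Read c(30,24) = 4539323721075, c(30,25) = 80328850875.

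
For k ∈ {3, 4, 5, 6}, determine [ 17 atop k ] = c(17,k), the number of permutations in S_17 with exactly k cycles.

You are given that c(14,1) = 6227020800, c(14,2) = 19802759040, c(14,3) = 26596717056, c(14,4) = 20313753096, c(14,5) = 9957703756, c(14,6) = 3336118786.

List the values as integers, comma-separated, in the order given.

102992244837120, 87077748875904, 48366009233424, 18861567058880

row 15: T[15][1]=14·6227020800+0=87178291200  T[15][2]=14·19802759040+6227020800=283465647360  T[15][3]=14·26596717056+19802759040=392156797824  T[15][4]=14·20313753096+26596717056=310989260400  T[15][5]=14·9957703756+20313753096=159721605680  T[15][6]=14·3336118786+9957703756=56663366760
row 16: T[16][2]=15·283465647360+87178291200=4339163001600  T[16][3]=15·392156797824+283465647360=6165817614720  T[16][4]=15·310989260400+392156797824=5056995703824  T[16][5]=15·159721605680+310989260400=2706813345600  T[16][6]=15·56663366760+159721605680=1009672107080
row 17: T[17][3]=16·6165817614720+4339163001600=102992244837120  T[17][4]=16·5056995703824+6165817614720=87077748875904  T[17][5]=16·2706813345600+5056995703824=48366009233424  T[17][6]=16·1009672107080+2706813345600=18861567058880
Read c(17,3) = 102992244837120, c(17,4) = 87077748875904, c(17,5) = 48366009233424, c(17,6) = 18861567058880.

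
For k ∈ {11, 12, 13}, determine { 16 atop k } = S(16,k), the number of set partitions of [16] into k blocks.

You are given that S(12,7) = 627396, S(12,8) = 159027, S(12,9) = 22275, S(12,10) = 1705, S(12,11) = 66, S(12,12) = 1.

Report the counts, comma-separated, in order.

@13  (13,8):159027·8+627396→1899612, (13,9):22275·9+159027→359502, (13,10):1705·10+22275→39325, (13,11):66·11+1705→2431, (13,12):1·12+66→78, (13,13):0·13+1→1
@14  (14,9):359502·9+1899612→5135130, (14,10):39325·10+359502→752752, (14,11):2431·11+39325→66066, (14,12):78·12+2431→3367, (14,13):1·13+78→91
@15  (15,10):752752·10+5135130→12662650, (15,11):66066·11+752752→1479478, (15,12):3367·12+66066→106470, (15,13):91·13+3367→4550
@16  (16,11):1479478·11+12662650→28936908, (16,12):106470·12+1479478→2757118, (16,13):4550·13+106470→165620
Read S(16,11) = 28936908, S(16,12) = 2757118, S(16,13) = 165620.

28936908, 2757118, 165620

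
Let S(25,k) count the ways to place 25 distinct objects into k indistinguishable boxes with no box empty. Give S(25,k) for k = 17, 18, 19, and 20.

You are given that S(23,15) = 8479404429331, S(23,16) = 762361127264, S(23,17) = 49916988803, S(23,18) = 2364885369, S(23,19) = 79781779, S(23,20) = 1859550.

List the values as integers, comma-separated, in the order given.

48063331393110, 3275678594925, 166218969675, 6220194750

i=24: T(24,16)=8479404429331+16·762361127264=20677182465555 | T(24,17)=762361127264+17·49916988803=1610949936915 | T(24,18)=49916988803+18·2364885369=92484925445 | T(24,19)=2364885369+19·79781779=3880739170 | T(24,20)=79781779+20·1859550=116972779
i=25: T(25,17)=20677182465555+17·1610949936915=48063331393110 | T(25,18)=1610949936915+18·92484925445=3275678594925 | T(25,19)=92484925445+19·3880739170=166218969675 | T(25,20)=3880739170+20·116972779=6220194750
Read S(25,17) = 48063331393110, S(25,18) = 3275678594925, S(25,19) = 166218969675, S(25,20) = 6220194750.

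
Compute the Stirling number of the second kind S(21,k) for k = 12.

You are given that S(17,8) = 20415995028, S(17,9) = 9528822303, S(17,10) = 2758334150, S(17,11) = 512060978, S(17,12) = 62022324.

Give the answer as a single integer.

6833042030178

r18: T_18,9=9×9528822303+20415995028=106175395755; T_18,10=10×2758334150+9528822303=37112163803; T_18,11=11×512060978+2758334150=8391004908; T_18,12=12×62022324+512060978=1256328866
r19: T_19,10=10×37112163803+106175395755=477297033785; T_19,11=11×8391004908+37112163803=129413217791; T_19,12=12×1256328866+8391004908=23466951300
r20: T_20,11=11×129413217791+477297033785=1900842429486; T_20,12=12×23466951300+129413217791=411016633391
r21: T_21,12=12×411016633391+1900842429486=6833042030178
Read S(21,12) = 6833042030178.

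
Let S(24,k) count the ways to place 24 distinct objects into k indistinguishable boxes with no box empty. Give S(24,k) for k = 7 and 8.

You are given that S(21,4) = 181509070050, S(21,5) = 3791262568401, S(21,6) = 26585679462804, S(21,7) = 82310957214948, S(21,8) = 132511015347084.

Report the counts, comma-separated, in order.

31677463851804540, 82318282158320505

[22] T[22,5]:5*3791262568401+181509070050=19137821912055 · T[22,6]:6*26585679462804+3791262568401=163305339345225 · T[22,7]:7*82310957214948+26585679462804=602762379967440 · T[22,8]:8*132511015347084+82310957214948=1142399079991620
[23] T[23,6]:6*163305339345225+19137821912055=998969857983405 · T[23,7]:7*602762379967440+163305339345225=4382641999117305 · T[23,8]:8*1142399079991620+602762379967440=9741955019900400
[24] T[24,7]:7*4382641999117305+998969857983405=31677463851804540 · T[24,8]:8*9741955019900400+4382641999117305=82318282158320505
Read S(24,7) = 31677463851804540, S(24,8) = 82318282158320505.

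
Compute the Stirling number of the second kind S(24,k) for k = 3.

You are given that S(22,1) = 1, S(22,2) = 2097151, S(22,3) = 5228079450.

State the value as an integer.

@23  (23,2):2097151·2+1→4194303, (23,3):5228079450·3+2097151→15686335501
@24  (24,3):15686335501·3+4194303→47063200806
Read S(24,3) = 47063200806.

47063200806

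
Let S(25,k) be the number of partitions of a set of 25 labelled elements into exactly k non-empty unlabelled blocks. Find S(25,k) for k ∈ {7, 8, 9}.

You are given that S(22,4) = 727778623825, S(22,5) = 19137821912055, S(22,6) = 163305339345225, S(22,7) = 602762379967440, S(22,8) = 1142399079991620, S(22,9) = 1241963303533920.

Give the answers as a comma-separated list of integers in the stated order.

227832482998716310, 690223721118368580, 1167921451092973005

[23] T[23,5]:5*19137821912055+727778623825=96416888184100 · T[23,6]:6*163305339345225+19137821912055=998969857983405 · T[23,7]:7*602762379967440+163305339345225=4382641999117305 · T[23,8]:8*1142399079991620+602762379967440=9741955019900400 · T[23,9]:9*1241963303533920+1142399079991620=12320068811796900
[24] T[24,6]:6*998969857983405+96416888184100=6090236036084530 · T[24,7]:7*4382641999117305+998969857983405=31677463851804540 · T[24,8]:8*9741955019900400+4382641999117305=82318282158320505 · T[24,9]:9*12320068811796900+9741955019900400=120622574326072500
[25] T[25,7]:7*31677463851804540+6090236036084530=227832482998716310 · T[25,8]:8*82318282158320505+31677463851804540=690223721118368580 · T[25,9]:9*120622574326072500+82318282158320505=1167921451092973005
Read S(25,7) = 227832482998716310, S(25,8) = 690223721118368580, S(25,9) = 1167921451092973005.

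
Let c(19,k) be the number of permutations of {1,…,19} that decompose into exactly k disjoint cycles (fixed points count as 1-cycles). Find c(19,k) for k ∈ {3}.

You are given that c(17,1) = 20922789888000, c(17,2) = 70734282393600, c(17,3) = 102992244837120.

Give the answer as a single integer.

@18  (18,2):70734282393600·17+20922789888000→1223405590579200, (18,3):102992244837120·17+70734282393600→1821602444624640
@19  (19,3):1821602444624640·18+1223405590579200→34012249593822720
Read c(19,3) = 34012249593822720.

34012249593822720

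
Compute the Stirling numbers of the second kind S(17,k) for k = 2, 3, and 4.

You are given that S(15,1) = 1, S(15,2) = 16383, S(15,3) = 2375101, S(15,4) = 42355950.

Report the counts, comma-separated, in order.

65535, 21457825, 694337290

@16  (16,1):1·1+0→1, (16,2):16383·2+1→32767, (16,3):2375101·3+16383→7141686, (16,4):42355950·4+2375101→171798901
@17  (17,2):32767·2+1→65535, (17,3):7141686·3+32767→21457825, (17,4):171798901·4+7141686→694337290
Read S(17,2) = 65535, S(17,3) = 21457825, S(17,4) = 694337290.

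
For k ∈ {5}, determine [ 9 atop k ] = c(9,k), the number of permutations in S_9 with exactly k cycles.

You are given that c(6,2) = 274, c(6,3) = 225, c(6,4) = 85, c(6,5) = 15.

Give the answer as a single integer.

22449

i=7: T(7,3)=274+6·225=1624 | T(7,4)=225+6·85=735 | T(7,5)=85+6·15=175
i=8: T(8,4)=1624+7·735=6769 | T(8,5)=735+7·175=1960
i=9: T(9,5)=6769+8·1960=22449
Read c(9,5) = 22449.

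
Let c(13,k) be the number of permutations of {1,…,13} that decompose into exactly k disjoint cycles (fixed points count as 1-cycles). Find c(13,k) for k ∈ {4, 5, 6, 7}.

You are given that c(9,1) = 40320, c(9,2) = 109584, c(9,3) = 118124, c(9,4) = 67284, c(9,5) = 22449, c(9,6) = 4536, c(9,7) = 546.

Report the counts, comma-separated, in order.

row 10: T[10][1]=9·40320+0=362880  T[10][2]=9·109584+40320=1026576  T[10][3]=9·118124+109584=1172700  T[10][4]=9·67284+118124=723680  T[10][5]=9·22449+67284=269325  T[10][6]=9·4536+22449=63273  T[10][7]=9·546+4536=9450
row 11: T[11][2]=10·1026576+362880=10628640  T[11][3]=10·1172700+1026576=12753576  T[11][4]=10·723680+1172700=8409500  T[11][5]=10·269325+723680=3416930  T[11][6]=10·63273+269325=902055  T[11][7]=10·9450+63273=157773
row 12: T[12][3]=11·12753576+10628640=150917976  T[12][4]=11·8409500+12753576=105258076  T[12][5]=11·3416930+8409500=45995730  T[12][6]=11·902055+3416930=13339535  T[12][7]=11·157773+902055=2637558
row 13: T[13][4]=12·105258076+150917976=1414014888  T[13][5]=12·45995730+105258076=657206836  T[13][6]=12·13339535+45995730=206070150  T[13][7]=12·2637558+13339535=44990231
Read c(13,4) = 1414014888, c(13,5) = 657206836, c(13,6) = 206070150, c(13,7) = 44990231.

1414014888, 657206836, 206070150, 44990231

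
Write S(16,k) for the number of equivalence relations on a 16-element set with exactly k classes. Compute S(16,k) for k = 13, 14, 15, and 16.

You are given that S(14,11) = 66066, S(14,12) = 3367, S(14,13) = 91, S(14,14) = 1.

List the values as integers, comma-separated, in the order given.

@15  (15,12):3367·12+66066→106470, (15,13):91·13+3367→4550, (15,14):1·14+91→105, (15,15):0·15+1→1
@16  (16,13):4550·13+106470→165620, (16,14):105·14+4550→6020, (16,15):1·15+105→120, (16,16):0·16+1→1
Read S(16,13) = 165620, S(16,14) = 6020, S(16,15) = 120, S(16,16) = 1.

165620, 6020, 120, 1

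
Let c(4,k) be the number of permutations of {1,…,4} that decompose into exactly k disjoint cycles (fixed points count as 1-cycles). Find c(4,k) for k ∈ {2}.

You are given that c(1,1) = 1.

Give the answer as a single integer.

11

i=2: T(2,1)=0+1·1=1 | T(2,2)=1+1·0=1
i=3: T(3,1)=0+2·1=2 | T(3,2)=1+2·1=3
i=4: T(4,2)=2+3·3=11
Read c(4,2) = 11.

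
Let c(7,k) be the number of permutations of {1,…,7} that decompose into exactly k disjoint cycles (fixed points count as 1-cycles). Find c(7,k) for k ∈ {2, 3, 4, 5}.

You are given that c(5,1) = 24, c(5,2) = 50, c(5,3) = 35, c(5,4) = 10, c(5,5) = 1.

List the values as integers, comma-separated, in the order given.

i=6: T(6,1)=0+5·24=120 | T(6,2)=24+5·50=274 | T(6,3)=50+5·35=225 | T(6,4)=35+5·10=85 | T(6,5)=10+5·1=15
i=7: T(7,2)=120+6·274=1764 | T(7,3)=274+6·225=1624 | T(7,4)=225+6·85=735 | T(7,5)=85+6·15=175
Read c(7,2) = 1764, c(7,3) = 1624, c(7,4) = 735, c(7,5) = 175.

1764, 1624, 735, 175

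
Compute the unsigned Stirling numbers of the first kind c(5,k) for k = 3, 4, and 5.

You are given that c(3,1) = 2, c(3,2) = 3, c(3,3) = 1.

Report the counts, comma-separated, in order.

35, 10, 1

@4  (4,2):3·3+2→11, (4,3):1·3+3→6, (4,4):0·3+1→1
@5  (5,3):6·4+11→35, (5,4):1·4+6→10, (5,5):0·4+1→1
Read c(5,3) = 35, c(5,4) = 10, c(5,5) = 1.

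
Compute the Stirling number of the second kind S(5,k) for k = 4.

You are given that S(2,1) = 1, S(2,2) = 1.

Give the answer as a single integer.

10

[3] T[3,2]:2*1+1=3 · T[3,3]:3*0+1=1
[4] T[4,3]:3*1+3=6 · T[4,4]:4*0+1=1
[5] T[5,4]:4*1+6=10
Read S(5,4) = 10.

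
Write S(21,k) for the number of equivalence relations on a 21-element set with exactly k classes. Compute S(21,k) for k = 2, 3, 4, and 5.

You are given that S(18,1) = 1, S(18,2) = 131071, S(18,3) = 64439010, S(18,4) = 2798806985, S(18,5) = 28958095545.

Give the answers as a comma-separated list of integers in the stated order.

1048575, 1742343625, 181509070050, 3791262568401

[19] T[19,1]:1*1+0=1 · T[19,2]:2*131071+1=262143 · T[19,3]:3*64439010+131071=193448101 · T[19,4]:4*2798806985+64439010=11259666950 · T[19,5]:5*28958095545+2798806985=147589284710
[20] T[20,1]:1*1+0=1 · T[20,2]:2*262143+1=524287 · T[20,3]:3*193448101+262143=580606446 · T[20,4]:4*11259666950+193448101=45232115901 · T[20,5]:5*147589284710+11259666950=749206090500
[21] T[21,2]:2*524287+1=1048575 · T[21,3]:3*580606446+524287=1742343625 · T[21,4]:4*45232115901+580606446=181509070050 · T[21,5]:5*749206090500+45232115901=3791262568401
Read S(21,2) = 1048575, S(21,3) = 1742343625, S(21,4) = 181509070050, S(21,5) = 3791262568401.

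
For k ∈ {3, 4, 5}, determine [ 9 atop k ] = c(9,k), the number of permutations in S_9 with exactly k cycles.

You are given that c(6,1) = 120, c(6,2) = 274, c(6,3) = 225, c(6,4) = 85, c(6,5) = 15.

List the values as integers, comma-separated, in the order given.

118124, 67284, 22449

i=7: T(7,1)=0+6·120=720 | T(7,2)=120+6·274=1764 | T(7,3)=274+6·225=1624 | T(7,4)=225+6·85=735 | T(7,5)=85+6·15=175
i=8: T(8,2)=720+7·1764=13068 | T(8,3)=1764+7·1624=13132 | T(8,4)=1624+7·735=6769 | T(8,5)=735+7·175=1960
i=9: T(9,3)=13068+8·13132=118124 | T(9,4)=13132+8·6769=67284 | T(9,5)=6769+8·1960=22449
Read c(9,3) = 118124, c(9,4) = 67284, c(9,5) = 22449.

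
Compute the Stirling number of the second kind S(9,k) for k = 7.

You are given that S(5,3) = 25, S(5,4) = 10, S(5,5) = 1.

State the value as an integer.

462

r6: T_6,4=4×10+25=65; T_6,5=5×1+10=15; T_6,6=6×0+1=1
r7: T_7,5=5×15+65=140; T_7,6=6×1+15=21; T_7,7=7×0+1=1
r8: T_8,6=6×21+140=266; T_8,7=7×1+21=28
r9: T_9,7=7×28+266=462
Read S(9,7) = 462.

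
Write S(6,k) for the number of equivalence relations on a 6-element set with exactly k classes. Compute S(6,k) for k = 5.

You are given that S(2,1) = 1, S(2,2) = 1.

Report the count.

[3] T[3,2]:2*1+1=3 · T[3,3]:3*0+1=1
[4] T[4,3]:3*1+3=6 · T[4,4]:4*0+1=1
[5] T[5,4]:4*1+6=10 · T[5,5]:5*0+1=1
[6] T[6,5]:5*1+10=15
Read S(6,5) = 15.

15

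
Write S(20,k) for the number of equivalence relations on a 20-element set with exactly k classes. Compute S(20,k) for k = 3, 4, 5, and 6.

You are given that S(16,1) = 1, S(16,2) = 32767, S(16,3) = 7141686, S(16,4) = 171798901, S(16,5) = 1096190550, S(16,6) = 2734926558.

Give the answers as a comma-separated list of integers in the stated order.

i=17: T(17,1)=0+1·1=1 | T(17,2)=1+2·32767=65535 | T(17,3)=32767+3·7141686=21457825 | T(17,4)=7141686+4·171798901=694337290 | T(17,5)=171798901+5·1096190550=5652751651 | T(17,6)=1096190550+6·2734926558=17505749898
i=18: T(18,1)=0+1·1=1 | T(18,2)=1+2·65535=131071 | T(18,3)=65535+3·21457825=64439010 | T(18,4)=21457825+4·694337290=2798806985 | T(18,5)=694337290+5·5652751651=28958095545 | T(18,6)=5652751651+6·17505749898=110687251039
i=19: T(19,2)=1+2·131071=262143 | T(19,3)=131071+3·64439010=193448101 | T(19,4)=64439010+4·2798806985=11259666950 | T(19,5)=2798806985+5·28958095545=147589284710 | T(19,6)=28958095545+6·110687251039=693081601779
i=20: T(20,3)=262143+3·193448101=580606446 | T(20,4)=193448101+4·11259666950=45232115901 | T(20,5)=11259666950+5·147589284710=749206090500 | T(20,6)=147589284710+6·693081601779=4306078895384
Read S(20,3) = 580606446, S(20,4) = 45232115901, S(20,5) = 749206090500, S(20,6) = 4306078895384.

580606446, 45232115901, 749206090500, 4306078895384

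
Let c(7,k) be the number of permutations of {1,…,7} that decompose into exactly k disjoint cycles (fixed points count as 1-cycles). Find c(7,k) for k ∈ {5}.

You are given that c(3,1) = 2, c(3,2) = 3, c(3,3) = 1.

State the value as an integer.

r4: T_4,2=3×3+2=11; T_4,3=3×1+3=6; T_4,4=3×0+1=1
r5: T_5,3=4×6+11=35; T_5,4=4×1+6=10; T_5,5=4×0+1=1
r6: T_6,4=5×10+35=85; T_6,5=5×1+10=15
r7: T_7,5=6×15+85=175
Read c(7,5) = 175.

175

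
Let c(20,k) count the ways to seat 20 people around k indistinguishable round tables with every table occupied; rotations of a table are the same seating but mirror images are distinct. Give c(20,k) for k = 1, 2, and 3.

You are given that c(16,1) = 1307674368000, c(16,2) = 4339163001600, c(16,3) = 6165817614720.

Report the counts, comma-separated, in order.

121645100408832000, 431565146817638400, 668609730341153280

i=17: T(17,1)=0+16·1307674368000=20922789888000 | T(17,2)=1307674368000+16·4339163001600=70734282393600 | T(17,3)=4339163001600+16·6165817614720=102992244837120
i=18: T(18,1)=0+17·20922789888000=355687428096000 | T(18,2)=20922789888000+17·70734282393600=1223405590579200 | T(18,3)=70734282393600+17·102992244837120=1821602444624640
i=19: T(19,1)=0+18·355687428096000=6402373705728000 | T(19,2)=355687428096000+18·1223405590579200=22376988058521600 | T(19,3)=1223405590579200+18·1821602444624640=34012249593822720
i=20: T(20,1)=0+19·6402373705728000=121645100408832000 | T(20,2)=6402373705728000+19·22376988058521600=431565146817638400 | T(20,3)=22376988058521600+19·34012249593822720=668609730341153280
Read c(20,1) = 121645100408832000, c(20,2) = 431565146817638400, c(20,3) = 668609730341153280.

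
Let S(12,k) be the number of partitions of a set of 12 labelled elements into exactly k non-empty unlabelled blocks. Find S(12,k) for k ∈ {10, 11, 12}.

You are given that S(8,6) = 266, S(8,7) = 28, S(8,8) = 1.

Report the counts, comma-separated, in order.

@9  (9,7):28·7+266→462, (9,8):1·8+28→36, (9,9):0·9+1→1
@10  (10,8):36·8+462→750, (10,9):1·9+36→45, (10,10):0·10+1→1
@11  (11,9):45·9+750→1155, (11,10):1·10+45→55, (11,11):0·11+1→1
@12  (12,10):55·10+1155→1705, (12,11):1·11+55→66, (12,12):0·12+1→1
Read S(12,10) = 1705, S(12,11) = 66, S(12,12) = 1.

1705, 66, 1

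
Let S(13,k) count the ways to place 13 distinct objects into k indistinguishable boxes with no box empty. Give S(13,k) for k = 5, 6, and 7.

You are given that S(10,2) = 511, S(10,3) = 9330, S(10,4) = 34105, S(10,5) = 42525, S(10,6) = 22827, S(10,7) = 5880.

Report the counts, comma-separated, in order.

7508501, 9321312, 5715424

@11  (11,3):9330·3+511→28501, (11,4):34105·4+9330→145750, (11,5):42525·5+34105→246730, (11,6):22827·6+42525→179487, (11,7):5880·7+22827→63987
@12  (12,4):145750·4+28501→611501, (12,5):246730·5+145750→1379400, (12,6):179487·6+246730→1323652, (12,7):63987·7+179487→627396
@13  (13,5):1379400·5+611501→7508501, (13,6):1323652·6+1379400→9321312, (13,7):627396·7+1323652→5715424
Read S(13,5) = 7508501, S(13,6) = 9321312, S(13,7) = 5715424.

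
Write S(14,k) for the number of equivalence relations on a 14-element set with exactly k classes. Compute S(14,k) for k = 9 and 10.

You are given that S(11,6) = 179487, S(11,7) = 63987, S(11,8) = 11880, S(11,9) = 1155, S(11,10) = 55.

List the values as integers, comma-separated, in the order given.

5135130, 752752

[12] T[12,7]:7*63987+179487=627396 · T[12,8]:8*11880+63987=159027 · T[12,9]:9*1155+11880=22275 · T[12,10]:10*55+1155=1705
[13] T[13,8]:8*159027+627396=1899612 · T[13,9]:9*22275+159027=359502 · T[13,10]:10*1705+22275=39325
[14] T[14,9]:9*359502+1899612=5135130 · T[14,10]:10*39325+359502=752752
Read S(14,9) = 5135130, S(14,10) = 752752.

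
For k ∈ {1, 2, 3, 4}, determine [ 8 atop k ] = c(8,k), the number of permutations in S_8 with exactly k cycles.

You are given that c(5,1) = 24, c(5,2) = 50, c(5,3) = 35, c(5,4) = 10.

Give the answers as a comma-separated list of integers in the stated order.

i=6: T(6,1)=0+5·24=120 | T(6,2)=24+5·50=274 | T(6,3)=50+5·35=225 | T(6,4)=35+5·10=85
i=7: T(7,1)=0+6·120=720 | T(7,2)=120+6·274=1764 | T(7,3)=274+6·225=1624 | T(7,4)=225+6·85=735
i=8: T(8,1)=0+7·720=5040 | T(8,2)=720+7·1764=13068 | T(8,3)=1764+7·1624=13132 | T(8,4)=1624+7·735=6769
Read c(8,1) = 5040, c(8,2) = 13068, c(8,3) = 13132, c(8,4) = 6769.

5040, 13068, 13132, 6769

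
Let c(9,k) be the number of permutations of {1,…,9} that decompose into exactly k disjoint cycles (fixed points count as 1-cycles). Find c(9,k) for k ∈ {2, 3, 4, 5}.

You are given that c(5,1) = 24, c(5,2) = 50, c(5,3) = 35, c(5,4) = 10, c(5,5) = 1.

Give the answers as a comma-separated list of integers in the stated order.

109584, 118124, 67284, 22449

r6: T_6,1=5×24+0=120; T_6,2=5×50+24=274; T_6,3=5×35+50=225; T_6,4=5×10+35=85; T_6,5=5×1+10=15
r7: T_7,1=6×120+0=720; T_7,2=6×274+120=1764; T_7,3=6×225+274=1624; T_7,4=6×85+225=735; T_7,5=6×15+85=175
r8: T_8,1=7×720+0=5040; T_8,2=7×1764+720=13068; T_8,3=7×1624+1764=13132; T_8,4=7×735+1624=6769; T_8,5=7×175+735=1960
r9: T_9,2=8×13068+5040=109584; T_9,3=8×13132+13068=118124; T_9,4=8×6769+13132=67284; T_9,5=8×1960+6769=22449
Read c(9,2) = 109584, c(9,3) = 118124, c(9,4) = 67284, c(9,5) = 22449.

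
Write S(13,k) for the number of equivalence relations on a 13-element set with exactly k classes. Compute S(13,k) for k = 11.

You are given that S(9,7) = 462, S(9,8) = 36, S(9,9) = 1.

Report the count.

2431

i=10: T(10,8)=462+8·36=750 | T(10,9)=36+9·1=45 | T(10,10)=1+10·0=1
i=11: T(11,9)=750+9·45=1155 | T(11,10)=45+10·1=55 | T(11,11)=1+11·0=1
i=12: T(12,10)=1155+10·55=1705 | T(12,11)=55+11·1=66
i=13: T(13,11)=1705+11·66=2431
Read S(13,11) = 2431.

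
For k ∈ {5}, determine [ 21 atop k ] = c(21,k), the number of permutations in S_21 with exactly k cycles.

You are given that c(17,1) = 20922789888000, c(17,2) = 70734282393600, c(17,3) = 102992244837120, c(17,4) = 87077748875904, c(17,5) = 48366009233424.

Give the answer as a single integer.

[18] T[18,2]:17*70734282393600+20922789888000=1223405590579200 · T[18,3]:17*102992244837120+70734282393600=1821602444624640 · T[18,4]:17*87077748875904+102992244837120=1583313975727488 · T[18,5]:17*48366009233424+87077748875904=909299905844112
[19] T[19,3]:18*1821602444624640+1223405590579200=34012249593822720 · T[19,4]:18*1583313975727488+1821602444624640=30321254007719424 · T[19,5]:18*909299905844112+1583313975727488=17950712280921504
[20] T[20,4]:19*30321254007719424+34012249593822720=610116075740491776 · T[20,5]:19*17950712280921504+30321254007719424=371384787345228000
[21] T[21,5]:20*371384787345228000+610116075740491776=8037811822645051776
Read c(21,5) = 8037811822645051776.

8037811822645051776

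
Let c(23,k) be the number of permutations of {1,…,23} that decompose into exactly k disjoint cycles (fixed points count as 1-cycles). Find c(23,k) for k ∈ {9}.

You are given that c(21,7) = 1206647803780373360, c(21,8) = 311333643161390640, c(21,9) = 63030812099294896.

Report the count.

43714229649594412832

i=22: T(22,8)=1206647803780373360+21·311333643161390640=7744654310169576800 | T(22,9)=311333643161390640+21·63030812099294896=1634980697246583456
i=23: T(23,9)=7744654310169576800+22·1634980697246583456=43714229649594412832
Read c(23,9) = 43714229649594412832.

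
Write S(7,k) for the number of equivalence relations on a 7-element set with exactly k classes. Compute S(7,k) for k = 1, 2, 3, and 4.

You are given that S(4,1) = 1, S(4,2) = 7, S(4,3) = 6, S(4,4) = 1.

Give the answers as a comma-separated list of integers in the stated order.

r5: T_5,1=1×1+0=1; T_5,2=2×7+1=15; T_5,3=3×6+7=25; T_5,4=4×1+6=10
r6: T_6,1=1×1+0=1; T_6,2=2×15+1=31; T_6,3=3×25+15=90; T_6,4=4×10+25=65
r7: T_7,1=1×1+0=1; T_7,2=2×31+1=63; T_7,3=3×90+31=301; T_7,4=4×65+90=350
Read S(7,1) = 1, S(7,2) = 63, S(7,3) = 301, S(7,4) = 350.

1, 63, 301, 350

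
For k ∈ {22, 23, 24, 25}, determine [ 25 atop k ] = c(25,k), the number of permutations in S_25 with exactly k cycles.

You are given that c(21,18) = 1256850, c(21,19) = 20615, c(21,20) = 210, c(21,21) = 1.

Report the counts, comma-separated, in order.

i=22: T(22,19)=1256850+21·20615=1689765 | T(22,20)=20615+21·210=25025 | T(22,21)=210+21·1=231 | T(22,22)=1+21·0=1
i=23: T(23,20)=1689765+22·25025=2240315 | T(23,21)=25025+22·231=30107 | T(23,22)=231+22·1=253 | T(23,23)=1+22·0=1
i=24: T(24,21)=2240315+23·30107=2932776 | T(24,22)=30107+23·253=35926 | T(24,23)=253+23·1=276 | T(24,24)=1+23·0=1
i=25: T(25,22)=2932776+24·35926=3795000 | T(25,23)=35926+24·276=42550 | T(25,24)=276+24·1=300 | T(25,25)=1+24·0=1
Read c(25,22) = 3795000, c(25,23) = 42550, c(25,24) = 300, c(25,25) = 1.

3795000, 42550, 300, 1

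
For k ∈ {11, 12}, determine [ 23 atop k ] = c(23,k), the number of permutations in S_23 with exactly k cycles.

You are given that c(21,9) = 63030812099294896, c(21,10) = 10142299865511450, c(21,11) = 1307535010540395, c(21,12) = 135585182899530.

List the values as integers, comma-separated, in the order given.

row 22: T[22][10]=21·10142299865511450+63030812099294896=276019109275035346  T[22][11]=21·1307535010540395+10142299865511450=37600535086859745  T[22][12]=21·135585182899530+1307535010540395=4154823851430525
row 23: T[23][11]=22·37600535086859745+276019109275035346=1103230881185949736  T[23][12]=22·4154823851430525+37600535086859745=129006659818331295
Read c(23,11) = 1103230881185949736, c(23,12) = 129006659818331295.

1103230881185949736, 129006659818331295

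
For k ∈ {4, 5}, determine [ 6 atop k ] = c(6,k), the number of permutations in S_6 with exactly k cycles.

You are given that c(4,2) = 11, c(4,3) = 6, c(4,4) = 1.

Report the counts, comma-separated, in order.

r5: T_5,3=4×6+11=35; T_5,4=4×1+6=10; T_5,5=4×0+1=1
r6: T_6,4=5×10+35=85; T_6,5=5×1+10=15
Read c(6,4) = 85, c(6,5) = 15.

85, 15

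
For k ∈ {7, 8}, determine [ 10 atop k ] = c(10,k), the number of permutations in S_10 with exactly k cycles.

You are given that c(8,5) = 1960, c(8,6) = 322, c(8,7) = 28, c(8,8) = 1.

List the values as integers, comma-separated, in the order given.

9450, 870

r9: T_9,6=8×322+1960=4536; T_9,7=8×28+322=546; T_9,8=8×1+28=36
r10: T_10,7=9×546+4536=9450; T_10,8=9×36+546=870
Read c(10,7) = 9450, c(10,8) = 870.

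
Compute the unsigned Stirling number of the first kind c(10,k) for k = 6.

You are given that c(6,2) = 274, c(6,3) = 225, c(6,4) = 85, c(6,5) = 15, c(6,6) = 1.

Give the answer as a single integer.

63273

r7: T_7,3=6×225+274=1624; T_7,4=6×85+225=735; T_7,5=6×15+85=175; T_7,6=6×1+15=21
r8: T_8,4=7×735+1624=6769; T_8,5=7×175+735=1960; T_8,6=7×21+175=322
r9: T_9,5=8×1960+6769=22449; T_9,6=8×322+1960=4536
r10: T_10,6=9×4536+22449=63273
Read c(10,6) = 63273.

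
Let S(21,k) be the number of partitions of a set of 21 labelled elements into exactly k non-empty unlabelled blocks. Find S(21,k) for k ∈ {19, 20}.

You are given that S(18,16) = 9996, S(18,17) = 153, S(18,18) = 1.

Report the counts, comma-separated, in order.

i=19: T(19,17)=9996+17·153=12597 | T(19,18)=153+18·1=171 | T(19,19)=1+19·0=1
i=20: T(20,18)=12597+18·171=15675 | T(20,19)=171+19·1=190 | T(20,20)=1+20·0=1
i=21: T(21,19)=15675+19·190=19285 | T(21,20)=190+20·1=210
Read S(21,19) = 19285, S(21,20) = 210.

19285, 210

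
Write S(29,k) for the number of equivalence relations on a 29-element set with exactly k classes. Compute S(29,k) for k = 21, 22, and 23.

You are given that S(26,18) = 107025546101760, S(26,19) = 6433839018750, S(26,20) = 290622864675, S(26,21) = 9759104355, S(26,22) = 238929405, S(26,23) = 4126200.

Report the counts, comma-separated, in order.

[27] T[27,19]:19*6433839018750+107025546101760=229268487458010 · T[27,20]:20*290622864675+6433839018750=12246296312250 · T[27,21]:21*9759104355+290622864675=495564056130 · T[27,22]:22*238929405+9759104355=15015551265 · T[27,23]:23*4126200+238929405=333832005
[28] T[28,20]:20*12246296312250+229268487458010=474194413703010 · T[28,21]:21*495564056130+12246296312250=22653141490980 · T[28,22]:22*15015551265+495564056130=825906183960 · T[28,23]:23*333832005+15015551265=22693687380
[29] T[29,21]:21*22653141490980+474194413703010=949910385013590 · T[29,22]:22*825906183960+22653141490980=40823077538100 · T[29,23]:23*22693687380+825906183960=1347860993700
Read S(29,21) = 949910385013590, S(29,22) = 40823077538100, S(29,23) = 1347860993700.

949910385013590, 40823077538100, 1347860993700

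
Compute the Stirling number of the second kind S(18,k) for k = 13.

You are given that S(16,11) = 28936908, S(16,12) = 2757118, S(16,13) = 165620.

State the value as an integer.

r17: T_17,12=12×2757118+28936908=62022324; T_17,13=13×165620+2757118=4910178
r18: T_18,13=13×4910178+62022324=125854638
Read S(18,13) = 125854638.

125854638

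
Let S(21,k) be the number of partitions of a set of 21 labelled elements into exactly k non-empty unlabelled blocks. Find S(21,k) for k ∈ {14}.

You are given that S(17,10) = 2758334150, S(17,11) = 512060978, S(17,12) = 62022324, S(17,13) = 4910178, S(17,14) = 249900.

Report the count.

149304004500

@18  (18,11):512060978·11+2758334150→8391004908, (18,12):62022324·12+512060978→1256328866, (18,13):4910178·13+62022324→125854638, (18,14):249900·14+4910178→8408778
@19  (19,12):1256328866·12+8391004908→23466951300, (19,13):125854638·13+1256328866→2892439160, (19,14):8408778·14+125854638→243577530
@20  (20,13):2892439160·13+23466951300→61068660380, (20,14):243577530·14+2892439160→6302524580
@21  (21,14):6302524580·14+61068660380→149304004500
Read S(21,14) = 149304004500.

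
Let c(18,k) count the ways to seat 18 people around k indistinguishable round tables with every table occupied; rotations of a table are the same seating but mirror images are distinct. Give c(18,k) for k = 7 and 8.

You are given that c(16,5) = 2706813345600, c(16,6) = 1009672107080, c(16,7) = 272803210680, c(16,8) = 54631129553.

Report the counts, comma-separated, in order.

@17  (17,6):1009672107080·16+2706813345600→18861567058880, (17,7):272803210680·16+1009672107080→5374523477960, (17,8):54631129553·16+272803210680→1146901283528
@18  (18,7):5374523477960·17+18861567058880→110228466184200, (18,8):1146901283528·17+5374523477960→24871845297936
Read c(18,7) = 110228466184200, c(18,8) = 24871845297936.

110228466184200, 24871845297936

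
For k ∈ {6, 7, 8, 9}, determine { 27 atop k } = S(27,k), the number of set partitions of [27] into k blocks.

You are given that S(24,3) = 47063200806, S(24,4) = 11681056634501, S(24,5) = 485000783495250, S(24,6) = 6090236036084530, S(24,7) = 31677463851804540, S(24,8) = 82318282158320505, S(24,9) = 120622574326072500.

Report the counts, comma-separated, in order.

[25] T[25,4]:4*11681056634501+47063200806=46771289738810 · T[25,5]:5*485000783495250+11681056634501=2436684974110751 · T[25,6]:6*6090236036084530+485000783495250=37026417000002430 · T[25,7]:7*31677463851804540+6090236036084530=227832482998716310 · T[25,8]:8*82318282158320505+31677463851804540=690223721118368580 · T[25,9]:9*120622574326072500+82318282158320505=1167921451092973005
[26] T[26,5]:5*2436684974110751+46771289738810=12230196160292565 · T[26,6]:6*37026417000002430+2436684974110751=224595186974125331 · T[26,7]:7*227832482998716310+37026417000002430=1631853797991016600 · T[26,8]:8*690223721118368580+227832482998716310=5749622251945664950 · T[26,9]:9*1167921451092973005+690223721118368580=11201516780955125625
[27] T[27,6]:6*224595186974125331+12230196160292565=1359801318005044551 · T[27,7]:7*1631853797991016600+224595186974125331=11647571772911241531 · T[27,8]:8*5749622251945664950+1631853797991016600=47628831813556336200 · T[27,9]:9*11201516780955125625+5749622251945664950=106563273280541795575
Read S(27,6) = 1359801318005044551, S(27,7) = 11647571772911241531, S(27,8) = 47628831813556336200, S(27,9) = 106563273280541795575.

1359801318005044551, 11647571772911241531, 47628831813556336200, 106563273280541795575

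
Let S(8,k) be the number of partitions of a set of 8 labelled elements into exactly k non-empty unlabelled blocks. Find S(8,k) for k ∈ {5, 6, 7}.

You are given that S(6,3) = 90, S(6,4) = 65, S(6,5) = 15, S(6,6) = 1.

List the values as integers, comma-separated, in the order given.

row 7: T[7][4]=4·65+90=350  T[7][5]=5·15+65=140  T[7][6]=6·1+15=21  T[7][7]=7·0+1=1
row 8: T[8][5]=5·140+350=1050  T[8][6]=6·21+140=266  T[8][7]=7·1+21=28
Read S(8,5) = 1050, S(8,6) = 266, S(8,7) = 28.

1050, 266, 28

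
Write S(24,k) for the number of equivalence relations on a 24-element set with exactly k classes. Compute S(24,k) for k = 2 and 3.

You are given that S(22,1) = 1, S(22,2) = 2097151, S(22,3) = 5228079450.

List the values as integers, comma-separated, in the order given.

8388607, 47063200806

@23  (23,1):1·1+0→1, (23,2):2097151·2+1→4194303, (23,3):5228079450·3+2097151→15686335501
@24  (24,2):4194303·2+1→8388607, (24,3):15686335501·3+4194303→47063200806
Read S(24,2) = 8388607, S(24,3) = 47063200806.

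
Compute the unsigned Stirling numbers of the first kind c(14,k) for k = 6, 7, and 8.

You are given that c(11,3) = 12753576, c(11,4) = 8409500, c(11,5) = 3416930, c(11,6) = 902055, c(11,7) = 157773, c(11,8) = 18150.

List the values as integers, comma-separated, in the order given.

3336118786, 790943153, 135036473

@12  (12,4):8409500·11+12753576→105258076, (12,5):3416930·11+8409500→45995730, (12,6):902055·11+3416930→13339535, (12,7):157773·11+902055→2637558, (12,8):18150·11+157773→357423
@13  (13,5):45995730·12+105258076→657206836, (13,6):13339535·12+45995730→206070150, (13,7):2637558·12+13339535→44990231, (13,8):357423·12+2637558→6926634
@14  (14,6):206070150·13+657206836→3336118786, (14,7):44990231·13+206070150→790943153, (14,8):6926634·13+44990231→135036473
Read c(14,6) = 3336118786, c(14,7) = 790943153, c(14,8) = 135036473.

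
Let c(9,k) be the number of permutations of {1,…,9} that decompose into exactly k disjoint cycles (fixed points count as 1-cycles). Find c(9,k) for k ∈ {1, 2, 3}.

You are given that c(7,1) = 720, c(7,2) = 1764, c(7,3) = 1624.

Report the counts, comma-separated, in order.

40320, 109584, 118124

r8: T_8,1=7×720+0=5040; T_8,2=7×1764+720=13068; T_8,3=7×1624+1764=13132
r9: T_9,1=8×5040+0=40320; T_9,2=8×13068+5040=109584; T_9,3=8×13132+13068=118124
Read c(9,1) = 40320, c(9,2) = 109584, c(9,3) = 118124.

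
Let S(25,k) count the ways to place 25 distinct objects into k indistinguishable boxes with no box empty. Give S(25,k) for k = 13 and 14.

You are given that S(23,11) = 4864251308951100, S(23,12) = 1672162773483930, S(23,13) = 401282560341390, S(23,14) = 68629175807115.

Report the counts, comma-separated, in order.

114485073343744260, 25958110360896000

r24: T_24,12=12×1672162773483930+4864251308951100=24930204590758260; T_24,13=13×401282560341390+1672162773483930=6888836057922000; T_24,14=14×68629175807115+401282560341390=1362091021641000
r25: T_25,13=13×6888836057922000+24930204590758260=114485073343744260; T_25,14=14×1362091021641000+6888836057922000=25958110360896000
Read S(25,13) = 114485073343744260, S(25,14) = 25958110360896000.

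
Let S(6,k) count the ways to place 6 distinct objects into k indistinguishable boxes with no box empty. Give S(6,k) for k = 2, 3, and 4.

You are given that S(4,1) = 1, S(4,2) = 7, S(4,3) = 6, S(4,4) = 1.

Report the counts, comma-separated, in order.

@5  (5,1):1·1+0→1, (5,2):7·2+1→15, (5,3):6·3+7→25, (5,4):1·4+6→10
@6  (6,2):15·2+1→31, (6,3):25·3+15→90, (6,4):10·4+25→65
Read S(6,2) = 31, S(6,3) = 90, S(6,4) = 65.

31, 90, 65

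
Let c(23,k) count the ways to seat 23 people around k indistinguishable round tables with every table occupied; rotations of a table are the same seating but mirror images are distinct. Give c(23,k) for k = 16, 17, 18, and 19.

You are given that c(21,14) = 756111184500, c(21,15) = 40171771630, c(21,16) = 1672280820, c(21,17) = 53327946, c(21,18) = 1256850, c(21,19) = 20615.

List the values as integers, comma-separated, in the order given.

r22: T_22,15=21×40171771630+756111184500=1599718388730; T_22,16=21×1672280820+40171771630=75289668850; T_22,17=21×53327946+1672280820=2792167686; T_22,18=21×1256850+53327946=79721796; T_22,19=21×20615+1256850=1689765
r23: T_23,16=22×75289668850+1599718388730=3256091103430; T_23,17=22×2792167686+75289668850=136717357942; T_23,18=22×79721796+2792167686=4546047198; T_23,19=22×1689765+79721796=116896626
Read c(23,16) = 3256091103430, c(23,17) = 136717357942, c(23,18) = 4546047198, c(23,19) = 116896626.

3256091103430, 136717357942, 4546047198, 116896626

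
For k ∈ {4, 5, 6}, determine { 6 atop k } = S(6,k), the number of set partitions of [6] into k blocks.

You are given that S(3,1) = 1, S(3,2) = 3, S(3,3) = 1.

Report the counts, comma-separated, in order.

row 4: T[4][2]=2·3+1=7  T[4][3]=3·1+3=6  T[4][4]=4·0+1=1
row 5: T[5][3]=3·6+7=25  T[5][4]=4·1+6=10  T[5][5]=5·0+1=1
row 6: T[6][4]=4·10+25=65  T[6][5]=5·1+10=15  T[6][6]=6·0+1=1
Read S(6,4) = 65, S(6,5) = 15, S(6,6) = 1.

65, 15, 1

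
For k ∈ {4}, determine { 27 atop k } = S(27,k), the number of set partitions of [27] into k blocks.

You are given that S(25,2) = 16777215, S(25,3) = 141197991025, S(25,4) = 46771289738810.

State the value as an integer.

r26: T_26,3=3×141197991025+16777215=423610750290; T_26,4=4×46771289738810+141197991025=187226356946265
r27: T_27,4=4×187226356946265+423610750290=749329038535350
Read S(27,4) = 749329038535350.

749329038535350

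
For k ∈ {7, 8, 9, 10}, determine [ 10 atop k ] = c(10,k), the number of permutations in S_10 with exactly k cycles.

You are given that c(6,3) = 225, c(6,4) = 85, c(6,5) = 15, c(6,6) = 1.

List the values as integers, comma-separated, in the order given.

9450, 870, 45, 1

r7: T_7,4=6×85+225=735; T_7,5=6×15+85=175; T_7,6=6×1+15=21; T_7,7=6×0+1=1
r8: T_8,5=7×175+735=1960; T_8,6=7×21+175=322; T_8,7=7×1+21=28; T_8,8=7×0+1=1
r9: T_9,6=8×322+1960=4536; T_9,7=8×28+322=546; T_9,8=8×1+28=36; T_9,9=8×0+1=1
r10: T_10,7=9×546+4536=9450; T_10,8=9×36+546=870; T_10,9=9×1+36=45; T_10,10=9×0+1=1
Read c(10,7) = 9450, c(10,8) = 870, c(10,9) = 45, c(10,10) = 1.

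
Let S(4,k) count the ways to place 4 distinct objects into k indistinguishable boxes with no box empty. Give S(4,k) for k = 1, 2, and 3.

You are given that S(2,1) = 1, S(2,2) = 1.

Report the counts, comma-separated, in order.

1, 7, 6

row 3: T[3][1]=1·1+0=1  T[3][2]=2·1+1=3  T[3][3]=3·0+1=1
row 4: T[4][1]=1·1+0=1  T[4][2]=2·3+1=7  T[4][3]=3·1+3=6
Read S(4,1) = 1, S(4,2) = 7, S(4,3) = 6.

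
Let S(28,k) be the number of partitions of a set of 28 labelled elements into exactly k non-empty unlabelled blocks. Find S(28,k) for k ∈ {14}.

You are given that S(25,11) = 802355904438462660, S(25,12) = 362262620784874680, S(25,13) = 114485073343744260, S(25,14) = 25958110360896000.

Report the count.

148782988064375309400

[26] T[26,12]:12*362262620784874680+802355904438462660=5149507353856958820 · T[26,13]:13*114485073343744260+362262620784874680=1850568574253550060 · T[26,14]:14*25958110360896000+114485073343744260=477898618396288260
[27] T[27,13]:13*1850568574253550060+5149507353856958820=29206898819153109600 · T[27,14]:14*477898618396288260+1850568574253550060=8541149231801585700
[28] T[28,14]:14*8541149231801585700+29206898819153109600=148782988064375309400
Read S(28,14) = 148782988064375309400.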